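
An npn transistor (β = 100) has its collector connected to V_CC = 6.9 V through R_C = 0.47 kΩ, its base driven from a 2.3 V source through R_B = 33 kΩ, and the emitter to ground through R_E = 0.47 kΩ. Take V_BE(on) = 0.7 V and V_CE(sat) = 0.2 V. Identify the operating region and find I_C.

Assume active. Base-emitter loop: I_B = (V_BB − V_BE)/(R_B + (β+1)R_E) = (2.3 − 0.7)/(33 + 101×0.47) = 0.0199 mA.
I_C = β·I_B = 100×0.0199 = 1.99 mA.
V_CE = V_CC − I_C·R_C − I_E·R_E = 6.9 − 1.99×0.47 − 2.01×0.47 = 5.02 V > V_CE(sat), so the active-region assumption holds.

active; I_C ≈ 2 mA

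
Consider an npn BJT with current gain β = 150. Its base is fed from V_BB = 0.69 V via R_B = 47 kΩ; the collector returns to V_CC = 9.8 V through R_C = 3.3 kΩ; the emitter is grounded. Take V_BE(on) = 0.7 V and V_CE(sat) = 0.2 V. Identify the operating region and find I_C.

cutoff; I_C ≈ 0

V_BB = 0.69 V ≤ V_BE(on) = 0.7 V, so the base-emitter junction is not forward biased.
The transistor is in cutoff: I_B = I_C = 0.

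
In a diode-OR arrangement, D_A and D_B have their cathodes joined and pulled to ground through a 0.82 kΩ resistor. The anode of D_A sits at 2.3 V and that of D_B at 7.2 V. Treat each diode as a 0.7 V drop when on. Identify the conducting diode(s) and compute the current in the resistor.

Only D_B conducts; I_R ≈ 7.9 mA

Assume both conduct. Then node N would need to be at both 2.3−0.7 = 1.6 V and 7.2−0.7 = 6.5 V, which is impossible.
Assume only D_B conducts: V_N = 7.2 − 0.7 = 6.5 V, so I_R = 6.5/0.82 = 7.93 mA.
Check D_A: its anode-to-cathode voltage is 2.3 − 6.5 = -4.2 V < 0.7 V, so it is off. The assumption is consistent.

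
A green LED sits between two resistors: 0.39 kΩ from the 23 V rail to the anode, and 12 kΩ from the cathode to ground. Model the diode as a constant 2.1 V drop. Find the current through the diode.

The two resistors are in series with the diode, so KVL gives 23 = I·0.39 + 2.1 + I·12.
I = (23 − 2.1) / (0.39 + 12) kΩ = 20.9 / 12.4 = 1.69 mA.

I ≈ 1.7 mA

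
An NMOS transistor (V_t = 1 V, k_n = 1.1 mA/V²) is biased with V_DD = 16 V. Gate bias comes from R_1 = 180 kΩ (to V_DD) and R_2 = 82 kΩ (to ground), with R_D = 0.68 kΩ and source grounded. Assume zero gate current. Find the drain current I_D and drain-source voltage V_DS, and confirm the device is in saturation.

I_D ≈ 8.8 mA, V_DS ≈ 10 V

V_G = V_DD·R_2/(R_1+R_2) = 16×82/262 = 5.01 V. With the source grounded, V_GS = V_G = 5.01 V.
Assume saturation: I_D = (k_n/2)(V_GS − V_t)² = (1.1/2)×(5.01 − 1)² = 0.55×4.01² = 8.83 mA.
V_DS = V_DD − I_D·R_D = 16 − 8.83×0.68 = 9.99 V.
Saturation requires V_DS ≥ V_GS − V_t = 4.01 V; 9.99 ≥ 4.01 ✓.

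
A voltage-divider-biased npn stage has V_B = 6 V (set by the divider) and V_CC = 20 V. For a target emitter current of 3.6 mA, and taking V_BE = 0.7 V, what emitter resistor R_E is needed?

V_E = V_B − V_BE = 6 − 0.7 = 5.3 V.
R_E = V_E / I_E = 5.3 / 3.6 = 1.47 kΩ.

R_E ≈ 1.5 kΩ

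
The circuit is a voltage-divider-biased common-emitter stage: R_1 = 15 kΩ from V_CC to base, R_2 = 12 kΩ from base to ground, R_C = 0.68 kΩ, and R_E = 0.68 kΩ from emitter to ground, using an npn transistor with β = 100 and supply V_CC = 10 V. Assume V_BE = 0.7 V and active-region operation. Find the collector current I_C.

I_C ≈ 5 mA

Thevenize the base divider: V_Th = V_CC·R_2/(R_1+R_2) = 10×12/27 = 4.44 V, R_Th = R_1‖R_2 = 6.67 kΩ.
Base-emitter loop: V_Th = I_B·R_Th + V_BE + (β+1)I_B·R_E, so I_B = (4.44 − 0.7) / (6.67 + 101×0.68) = 0.0497 mA.
I_C = β·I_B = 100×0.0497 = 4.97 mA, and I_E = (β+1)I_B = 5.02 mA.
V_CE = V_CC − I_C·R_C − I_E·R_E = 10 − 4.97×0.68 − 5.02×0.68 = 3.21 V.
V_CE = 3.21 V > 0.2 V confirms active-region operation.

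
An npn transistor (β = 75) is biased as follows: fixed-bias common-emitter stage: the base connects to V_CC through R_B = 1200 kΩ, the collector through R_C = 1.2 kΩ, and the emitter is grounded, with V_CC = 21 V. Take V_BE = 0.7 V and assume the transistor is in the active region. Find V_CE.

V_CE ≈ 19 V

Base loop: V_CC = I_B·R_B + V_BE, so I_B = (21 − 0.7)/1200 kΩ = 0.0169 mA.
In the active region I_C = β·I_B = 75 × 0.0169 = 1.27 mA.
Collector loop: V_CE = V_CC − I_C·R_C = 21 − 1.27×1.2 = 19.5 V.
Since V_CE = 19.5 V > V_CE(sat) ≈ 0.2 V, the transistor is in the active region as assumed.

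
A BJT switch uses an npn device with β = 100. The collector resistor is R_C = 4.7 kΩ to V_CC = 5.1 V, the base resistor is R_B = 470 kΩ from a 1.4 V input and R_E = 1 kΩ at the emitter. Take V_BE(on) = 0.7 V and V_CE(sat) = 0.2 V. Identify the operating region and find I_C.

active; I_C ≈ 0.12 mA

Assume active. Base-emitter loop: I_B = (V_BB − V_BE)/(R_B + (β+1)R_E) = (1.4 − 0.7)/(470 + 101×1) = 0.00123 mA.
I_C = β·I_B = 100×0.00123 = 0.123 mA.
V_CE = V_CC − I_C·R_C − I_E·R_E = 5.1 − 0.123×4.7 − 0.124×1 = 4.4 V > V_CE(sat), so the active-region assumption holds.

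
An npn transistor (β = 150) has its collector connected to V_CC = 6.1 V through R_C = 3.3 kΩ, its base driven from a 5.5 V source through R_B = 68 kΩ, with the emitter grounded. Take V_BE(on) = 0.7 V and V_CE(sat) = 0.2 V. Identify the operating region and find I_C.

saturation; I_C ≈ 1.8 mA

Assume active: I_B = (5.5 − 0.7)/68 = 0.0706 mA, giving I_C = β·I_B = 10.6 mA.
But then V_CE = 6.1 − 10.6×3.3 = -28.8 V < V_CE(sat) = 0.2 V — impossible in the active region.
So the transistor is saturated. With V_CE = 0.2 V, I_C = (V_CC − 0.2)/R_C = 5.9/3.3 = 1.79 mA.
Check: β·I_B = 10.6 mA > I_C = 1.79 mA, confirming saturation.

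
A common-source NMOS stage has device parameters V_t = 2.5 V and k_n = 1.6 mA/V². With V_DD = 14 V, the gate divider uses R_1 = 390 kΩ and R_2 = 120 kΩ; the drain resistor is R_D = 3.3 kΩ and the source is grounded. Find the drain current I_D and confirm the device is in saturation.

V_G = V_DD·R_2/(R_1+R_2) = 14×120/510 = 3.29 V. With the source grounded, V_GS = V_G = 3.29 V.
Assume saturation: I_D = (k_n/2)(V_GS − V_t)² = (1.6/2)×(3.29 − 2.5)² = 0.8×0.794² = 0.504 mA.
V_DS = V_DD − I_D·R_D = 14 − 0.504×3.3 = 12.3 V.
Saturation requires V_DS ≥ V_GS − V_t = 0.794 V; 12.3 ≥ 0.794 ✓.

I_D ≈ 0.5 mA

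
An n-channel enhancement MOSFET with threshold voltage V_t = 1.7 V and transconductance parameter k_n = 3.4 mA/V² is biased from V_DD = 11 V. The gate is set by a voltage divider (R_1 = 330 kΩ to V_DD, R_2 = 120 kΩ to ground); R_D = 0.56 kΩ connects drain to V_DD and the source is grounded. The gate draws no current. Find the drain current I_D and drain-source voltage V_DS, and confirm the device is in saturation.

I_D ≈ 2.6 mA, V_DS ≈ 9.6 V

V_G = V_DD·R_2/(R_1+R_2) = 11×120/450 = 2.93 V. With the source grounded, V_GS = V_G = 2.93 V.
Assume saturation: I_D = (k_n/2)(V_GS − V_t)² = (3.4/2)×(2.93 − 1.7)² = 1.7×1.23² = 2.59 mA.
V_DS = V_DD − I_D·R_D = 11 − 2.59×0.56 = 9.55 V.
Saturation requires V_DS ≥ V_GS − V_t = 1.23 V; 9.55 ≥ 1.23 ✓.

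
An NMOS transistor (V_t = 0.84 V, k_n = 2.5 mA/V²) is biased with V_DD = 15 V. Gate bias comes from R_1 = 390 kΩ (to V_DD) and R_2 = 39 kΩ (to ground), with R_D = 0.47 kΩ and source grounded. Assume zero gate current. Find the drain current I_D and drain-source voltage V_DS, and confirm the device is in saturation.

V_G = V_DD·R_2/(R_1+R_2) = 15×39/429 = 1.36 V. With the source grounded, V_GS = V_G = 1.36 V.
Assume saturation: I_D = (k_n/2)(V_GS − V_t)² = (2.5/2)×(1.36 − 0.84)² = 1.25×0.524² = 0.343 mA.
V_DS = V_DD − I_D·R_D = 15 − 0.343×0.47 = 14.8 V.
Saturation requires V_DS ≥ V_GS − V_t = 0.524 V; 14.8 ≥ 0.524 ✓.

I_D ≈ 0.34 mA, V_DS ≈ 15 V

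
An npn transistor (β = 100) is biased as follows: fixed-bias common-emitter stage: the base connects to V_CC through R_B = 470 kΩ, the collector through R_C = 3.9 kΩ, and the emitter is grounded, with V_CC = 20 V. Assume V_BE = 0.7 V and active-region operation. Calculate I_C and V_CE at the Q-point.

Base loop: V_CC = I_B·R_B + V_BE, so I_B = (20 − 0.7)/470 kΩ = 0.0411 mA.
In the active region I_C = β·I_B = 100 × 0.0411 = 4.11 mA.
Collector loop: V_CE = V_CC − I_C·R_C = 20 − 4.11×3.9 = 3.99 V.
Since V_CE = 3.99 V > V_CE(sat) ≈ 0.2 V, the transistor is in the active region as assumed.

I_C ≈ 4.1 mA, V_CE ≈ 4 V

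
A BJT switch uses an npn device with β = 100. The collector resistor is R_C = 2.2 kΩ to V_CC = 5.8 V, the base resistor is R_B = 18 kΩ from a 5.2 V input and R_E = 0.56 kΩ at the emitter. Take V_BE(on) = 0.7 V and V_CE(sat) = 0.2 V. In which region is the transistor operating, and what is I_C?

saturation; I_C ≈ 2 mA

Assume active: I_B = (5.2 − 0.7)/(18 + 101×0.56) = 0.0604 mA, I_C = β·I_B = 6.04 mA.
Then V_CE = 5.8 − 6.04×2.2 − 6.1×0.56 = -10.9 V < 0.2 V — the active assumption fails.
Re-solve with V_CE = 0.2 V. KCL at the emitter: V_E/R_E = (V_BB−0.7−V_E)/R_B + (V_CC−0.2−V_E)/R_C, giving V_E = 1.22 V.
I_C = (V_CC − 0.2 − V_E)/R_C = (5.6 − 1.22)/2.2 = 1.99 mA.
Check: I_B = (4.5 − 1.22)/18 = 0.182 mA, and β·I_B = 18.2 mA > I_C, confirming saturation.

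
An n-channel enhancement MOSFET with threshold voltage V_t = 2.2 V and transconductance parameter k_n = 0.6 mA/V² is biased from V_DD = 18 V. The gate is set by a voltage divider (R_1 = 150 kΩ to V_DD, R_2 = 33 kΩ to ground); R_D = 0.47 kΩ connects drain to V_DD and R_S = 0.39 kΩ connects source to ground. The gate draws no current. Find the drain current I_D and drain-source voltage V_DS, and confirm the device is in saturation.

V_G = V_DD·R_2/(R_1+R_2) = 18×33/183 = 3.25 V.
Assume saturation: I_D = (k_n/2)(V_GS − V_t)² with V_GS = V_G − I_D·R_S = 3.25 − 0.39·I_D.
Substituting gives 0.0456·I_D² − 1.24·I_D + 0.328 = 0, with roots I_D = 0.266 or 27 mA.
The root I_D = 27 mA gives V_GS = -7.29 V ≤ V_t, so take I_D = 0.266 mA.
Then V_GS = 3.14 V and V_DS = V_DD − I_D(R_D+R_S) = 18 − 0.266×0.86 = 17.8 V.
Saturation requires V_DS ≥ V_GS − V_t = 0.942 V; 17.8 ≥ 0.942 ✓.

I_D ≈ 0.27 mA, V_DS ≈ 18 V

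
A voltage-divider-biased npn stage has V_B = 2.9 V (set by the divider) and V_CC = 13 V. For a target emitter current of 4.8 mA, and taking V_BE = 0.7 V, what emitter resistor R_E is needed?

V_E = V_B − V_BE = 2.9 − 0.7 = 2.2 V.
R_E = V_E / I_E = 2.2 / 4.8 = 0.458 kΩ.

R_E ≈ 0.46 kΩ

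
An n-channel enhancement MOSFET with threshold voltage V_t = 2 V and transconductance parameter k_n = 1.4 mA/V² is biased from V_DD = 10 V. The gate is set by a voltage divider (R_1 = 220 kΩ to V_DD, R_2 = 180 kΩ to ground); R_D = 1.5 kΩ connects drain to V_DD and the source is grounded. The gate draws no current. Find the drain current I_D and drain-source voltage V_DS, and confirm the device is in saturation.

V_G = V_DD·R_2/(R_1+R_2) = 10×180/400 = 4.5 V. With the source grounded, V_GS = V_G = 4.5 V.
Assume saturation: I_D = (k_n/2)(V_GS − V_t)² = (1.4/2)×(4.5 − 2)² = 0.7×2.5² = 4.38 mA.
V_DS = V_DD − I_D·R_D = 10 − 4.38×1.5 = 3.44 V.
Saturation requires V_DS ≥ V_GS − V_t = 2.5 V; 3.44 ≥ 2.5 ✓.

I_D ≈ 4.4 mA, V_DS ≈ 3.4 V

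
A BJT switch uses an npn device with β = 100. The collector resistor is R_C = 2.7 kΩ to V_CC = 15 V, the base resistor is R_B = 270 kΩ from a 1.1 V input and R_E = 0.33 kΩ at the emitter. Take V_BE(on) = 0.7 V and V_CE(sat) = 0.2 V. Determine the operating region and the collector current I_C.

active; I_C ≈ 0.13 mA

Assume active. Base-emitter loop: I_B = (V_BB − V_BE)/(R_B + (β+1)R_E) = (1.1 − 0.7)/(270 + 101×0.33) = 0.00132 mA.
I_C = β·I_B = 100×0.00132 = 0.132 mA.
V_CE = V_CC − I_C·R_C − I_E·R_E = 15 − 0.132×2.7 − 0.133×0.33 = 14.6 V > V_CE(sat), so the active-region assumption holds.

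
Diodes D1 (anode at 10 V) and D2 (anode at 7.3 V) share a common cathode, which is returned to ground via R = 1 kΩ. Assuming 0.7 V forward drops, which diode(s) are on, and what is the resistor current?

Only D1 conducts; I_R ≈ 9.3 mA

Assume both conduct. Then node N would need to be at both 10−0.7 = 9.3 V and 7.3−0.7 = 6.6 V, which is impossible.
Assume only D1 conducts: V_N = 10 − 0.7 = 9.3 V, so I_R = 9.3/1 = 9.3 mA.
Check D2: its anode-to-cathode voltage is 7.3 − 9.3 = -2 V < 0.7 V, so it is off. The assumption is consistent.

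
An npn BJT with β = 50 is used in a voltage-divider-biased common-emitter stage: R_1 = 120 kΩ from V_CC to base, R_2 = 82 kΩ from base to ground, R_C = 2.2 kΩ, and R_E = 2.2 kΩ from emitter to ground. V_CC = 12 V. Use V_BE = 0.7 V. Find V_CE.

V_CE ≈ 6.2 V

Thevenize the base divider: V_Th = V_CC·R_2/(R_1+R_2) = 12×82/202 = 4.87 V, R_Th = R_1‖R_2 = 48.7 kΩ.
Base-emitter loop: V_Th = I_B·R_Th + V_BE + (β+1)I_B·R_E, so I_B = (4.87 − 0.7) / (48.7 + 51×2.2) = 0.0259 mA.
I_C = β·I_B = 50×0.0259 = 1.3 mA, and I_E = (β+1)I_B = 1.32 mA.
V_CE = V_CC − I_C·R_C − I_E·R_E = 12 − 1.3×2.2 − 1.32×2.2 = 6.24 V.
V_CE = 6.24 V > 0.2 V confirms active-region operation.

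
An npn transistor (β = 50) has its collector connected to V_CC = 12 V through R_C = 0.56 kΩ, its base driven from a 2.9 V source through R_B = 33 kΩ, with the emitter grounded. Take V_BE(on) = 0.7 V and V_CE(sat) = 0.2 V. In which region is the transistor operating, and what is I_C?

Assume active. Base-emitter loop: I_B = (V_BB − V_BE)/R_B = (2.9 − 0.7)/33 = 0.0667 mA.
I_C = β·I_B = 50×0.0667 = 3.33 mA.
V_CE = V_CC − I_C·R_C = 12 − 3.33×0.56 = 10.1 V > V_CE(sat), so the active-region assumption holds.

active; I_C ≈ 3.3 mA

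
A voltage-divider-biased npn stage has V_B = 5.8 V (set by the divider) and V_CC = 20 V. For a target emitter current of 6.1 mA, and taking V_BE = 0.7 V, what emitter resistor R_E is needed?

R_E ≈ 0.84 kΩ

V_E = V_B − V_BE = 5.8 − 0.7 = 5.1 V.
R_E = V_E / I_E = 5.1 / 6.1 = 0.836 kΩ.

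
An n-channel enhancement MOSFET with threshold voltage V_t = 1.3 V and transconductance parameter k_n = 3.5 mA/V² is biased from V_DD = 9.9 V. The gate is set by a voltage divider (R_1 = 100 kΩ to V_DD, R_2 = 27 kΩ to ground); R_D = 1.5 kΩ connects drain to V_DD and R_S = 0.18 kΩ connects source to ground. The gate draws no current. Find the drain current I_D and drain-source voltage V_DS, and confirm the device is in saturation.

I_D ≈ 0.77 mA, V_DS ≈ 8.6 V

V_G = V_DD·R_2/(R_1+R_2) = 9.9×27/127 = 2.1 V.
Assume saturation: I_D = (k_n/2)(V_GS − V_t)² with V_GS = V_G − I_D·R_S = 2.1 − 0.18·I_D.
Substituting gives 0.0567·I_D² − 1.51·I_D + 1.13 = 0, with roots I_D = 0.775 or 25.8 mA.
The root I_D = 25.8 mA gives V_GS = -2.54 V ≤ V_t, so take I_D = 0.775 mA.
Then V_GS = 1.97 V and V_DS = V_DD − I_D(R_D+R_S) = 9.9 − 0.775×1.68 = 8.6 V.
Saturation requires V_DS ≥ V_GS − V_t = 0.665 V; 8.6 ≥ 0.665 ✓.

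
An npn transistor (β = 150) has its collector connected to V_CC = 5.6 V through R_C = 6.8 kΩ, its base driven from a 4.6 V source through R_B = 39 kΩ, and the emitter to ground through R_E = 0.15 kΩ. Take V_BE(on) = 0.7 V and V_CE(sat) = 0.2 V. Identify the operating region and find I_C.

saturation; I_C ≈ 0.77 mA

Assume active: I_B = (4.6 − 0.7)/(39 + 151×0.15) = 0.0633 mA, I_C = β·I_B = 9.49 mA.
Then V_CE = 5.6 − 9.49×6.8 − 9.55×0.15 = -60.4 V < 0.2 V — the active assumption fails.
Re-solve with V_CE = 0.2 V. KCL at the emitter: V_E/R_E = (V_BB−0.7−V_E)/R_B + (V_CC−0.2−V_E)/R_C, giving V_E = 0.131 V.
I_C = (V_CC − 0.2 − V_E)/R_C = (5.4 − 0.131)/6.8 = 0.775 mA.
Check: I_B = (3.9 − 0.131)/39 = 0.0966 mA, and β·I_B = 14.5 mA > I_C, confirming saturation.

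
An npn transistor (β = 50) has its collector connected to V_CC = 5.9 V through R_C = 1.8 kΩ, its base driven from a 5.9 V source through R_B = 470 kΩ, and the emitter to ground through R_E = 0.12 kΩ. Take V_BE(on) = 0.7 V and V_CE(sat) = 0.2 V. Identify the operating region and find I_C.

Assume active. Base-emitter loop: I_B = (V_BB − V_BE)/(R_B + (β+1)R_E) = (5.9 − 0.7)/(470 + 51×0.12) = 0.0109 mA.
I_C = β·I_B = 50×0.0109 = 0.546 mA.
V_CE = V_CC − I_C·R_C − I_E·R_E = 5.9 − 0.546×1.8 − 0.557×0.12 = 4.85 V > V_CE(sat), so the active-region assumption holds.

active; I_C ≈ 0.55 mA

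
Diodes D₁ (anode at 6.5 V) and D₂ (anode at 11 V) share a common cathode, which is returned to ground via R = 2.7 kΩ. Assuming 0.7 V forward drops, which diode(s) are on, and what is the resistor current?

Only D₂ conducts; I_R ≈ 3.8 mA

Assume both conduct. Then node N would need to be at both 6.5−0.7 = 5.8 V and 11−0.7 = 10.3 V, which is impossible.
Assume only D₂ conducts: V_N = 11 − 0.7 = 10.3 V, so I_R = 10.3/2.7 = 3.81 mA.
Check D₁: its anode-to-cathode voltage is 6.5 − 10.3 = -3.8 V < 0.7 V, so it is off. The assumption is consistent.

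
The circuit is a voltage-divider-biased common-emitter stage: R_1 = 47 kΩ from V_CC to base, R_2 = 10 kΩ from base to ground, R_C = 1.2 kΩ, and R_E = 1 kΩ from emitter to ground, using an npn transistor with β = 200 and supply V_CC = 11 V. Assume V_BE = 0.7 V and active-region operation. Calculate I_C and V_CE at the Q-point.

I_C ≈ 1.2 mA, V_CE ≈ 8.4 V

Thevenize the base divider: V_Th = V_CC·R_2/(R_1+R_2) = 11×10/57 = 1.93 V, R_Th = R_1‖R_2 = 8.25 kΩ.
Base-emitter loop: V_Th = I_B·R_Th + V_BE + (β+1)I_B·R_E, so I_B = (1.93 − 0.7) / (8.25 + 201×1) = 0.00588 mA.
I_C = β·I_B = 200×0.00588 = 1.18 mA, and I_E = (β+1)I_B = 1.18 mA.
V_CE = V_CC − I_C·R_C − I_E·R_E = 11 − 1.18×1.2 − 1.18×1 = 8.41 V.
V_CE = 8.41 V > 0.2 V confirms active-region operation.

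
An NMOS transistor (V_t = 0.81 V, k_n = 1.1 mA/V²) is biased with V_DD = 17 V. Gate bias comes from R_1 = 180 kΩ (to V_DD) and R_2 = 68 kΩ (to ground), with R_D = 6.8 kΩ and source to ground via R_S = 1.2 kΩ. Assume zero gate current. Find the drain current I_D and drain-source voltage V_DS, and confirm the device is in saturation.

I_D ≈ 1.7 mA, V_DS ≈ 3.2 V

V_G = V_DD·R_2/(R_1+R_2) = 17×68/248 = 4.66 V.
Assume saturation: I_D = (k_n/2)(V_GS − V_t)² with V_GS = V_G − I_D·R_S = 4.66 − 1.2·I_D.
Substituting gives 0.792·I_D² − 6.08·I_D + 8.16 = 0, with roots I_D = 1.73 or 5.95 mA.
The root I_D = 5.95 mA gives V_GS = -2.48 V ≤ V_t, so take I_D = 1.73 mA.
Then V_GS = 2.58 V and V_DS = V_DD − I_D(R_D+R_S) = 17 − 1.73×8 = 3.15 V.
Saturation requires V_DS ≥ V_GS − V_t = 1.77 V; 3.15 ≥ 1.77 ✓.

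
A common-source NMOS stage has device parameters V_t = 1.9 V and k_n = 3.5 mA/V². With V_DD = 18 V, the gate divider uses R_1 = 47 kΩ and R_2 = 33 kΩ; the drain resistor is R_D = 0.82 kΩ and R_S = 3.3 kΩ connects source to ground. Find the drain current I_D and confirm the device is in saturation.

I_D ≈ 1.4 mA

V_G = V_DD·R_2/(R_1+R_2) = 18×33/80 = 7.42 V.
Assume saturation: I_D = (k_n/2)(V_GS − V_t)² with V_GS = V_G − I_D·R_S = 7.42 − 3.3·I_D.
Substituting gives 19.1·I_D² − 64.8·I_D + 53.4 = 0, with roots I_D = 1.4 or 2 mA.
The root I_D = 2 mA gives V_GS = 0.831 V ≤ V_t, so take I_D = 1.4 mA.
Then V_GS = 2.8 V and V_DS = V_DD − I_D(R_D+R_S) = 18 − 1.4×4.12 = 12.2 V.
Saturation requires V_DS ≥ V_GS − V_t = 0.895 V; 12.2 ≥ 0.895 ✓.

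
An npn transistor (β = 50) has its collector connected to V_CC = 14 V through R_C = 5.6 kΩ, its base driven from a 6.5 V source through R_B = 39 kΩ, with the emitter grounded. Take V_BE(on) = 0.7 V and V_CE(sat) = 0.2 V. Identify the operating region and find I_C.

saturation; I_C ≈ 2.5 mA

Assume active: I_B = (6.5 − 0.7)/39 = 0.149 mA, giving I_C = β·I_B = 7.44 mA.
But then V_CE = 14 − 7.44×5.6 = -27.6 V < V_CE(sat) = 0.2 V — impossible in the active region.
So the transistor is saturated. With V_CE = 0.2 V, I_C = (V_CC − 0.2)/R_C = 13.8/5.6 = 2.46 mA.
Check: β·I_B = 7.44 mA > I_C = 2.46 mA, confirming saturation.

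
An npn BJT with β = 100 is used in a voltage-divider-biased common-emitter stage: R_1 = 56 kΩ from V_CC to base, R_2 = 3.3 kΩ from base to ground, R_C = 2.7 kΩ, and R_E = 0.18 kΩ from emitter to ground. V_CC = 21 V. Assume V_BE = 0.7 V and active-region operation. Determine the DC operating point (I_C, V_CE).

Thevenize the base divider: V_Th = V_CC·R_2/(R_1+R_2) = 21×3.3/59.3 = 1.17 V, R_Th = R_1‖R_2 = 3.12 kΩ.
Base-emitter loop: V_Th = I_B·R_Th + V_BE + (β+1)I_B·R_E, so I_B = (1.17 − 0.7) / (3.12 + 101×0.18) = 0.022 mA.
I_C = β·I_B = 100×0.022 = 2.2 mA, and I_E = (β+1)I_B = 2.22 mA.
V_CE = V_CC − I_C·R_C − I_E·R_E = 21 − 2.2×2.7 − 2.22×0.18 = 14.7 V.
V_CE = 14.7 V > 0.2 V confirms active-region operation.

I_C ≈ 2.2 mA, V_CE ≈ 15 V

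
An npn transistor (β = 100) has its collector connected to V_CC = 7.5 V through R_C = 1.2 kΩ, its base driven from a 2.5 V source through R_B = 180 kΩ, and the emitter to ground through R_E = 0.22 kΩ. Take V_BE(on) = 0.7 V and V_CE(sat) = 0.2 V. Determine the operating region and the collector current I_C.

active; I_C ≈ 0.89 mA

Assume active. Base-emitter loop: I_B = (V_BB − V_BE)/(R_B + (β+1)R_E) = (2.5 − 0.7)/(180 + 101×0.22) = 0.0089 mA.
I_C = β·I_B = 100×0.0089 = 0.89 mA.
V_CE = V_CC − I_C·R_C − I_E·R_E = 7.5 − 0.89×1.2 − 0.899×0.22 = 6.23 V > V_CE(sat), so the active-region assumption holds.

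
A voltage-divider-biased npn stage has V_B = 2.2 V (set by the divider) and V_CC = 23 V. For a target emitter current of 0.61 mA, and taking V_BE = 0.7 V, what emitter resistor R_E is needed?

R_E ≈ 2.5 kΩ

V_E = V_B − V_BE = 2.2 − 0.7 = 1.5 V.
R_E = V_E / I_E = 1.5 / 0.61 = 2.46 kΩ.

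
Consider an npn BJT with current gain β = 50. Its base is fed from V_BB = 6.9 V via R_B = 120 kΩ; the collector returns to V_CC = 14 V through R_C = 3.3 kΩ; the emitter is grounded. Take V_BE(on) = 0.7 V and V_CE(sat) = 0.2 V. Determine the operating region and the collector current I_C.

active; I_C ≈ 2.6 mA

Assume active. Base-emitter loop: I_B = (V_BB − V_BE)/R_B = (6.9 − 0.7)/120 = 0.0517 mA.
I_C = β·I_B = 50×0.0517 = 2.58 mA.
V_CE = V_CC − I_C·R_C = 14 − 2.58×3.3 = 5.47 V > V_CE(sat), so the active-region assumption holds.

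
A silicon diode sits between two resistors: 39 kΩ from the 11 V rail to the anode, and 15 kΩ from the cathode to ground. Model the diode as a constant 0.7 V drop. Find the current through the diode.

The two resistors are in series with the diode, so KVL gives 11 = I·39 + 0.7 + I·15.
I = (11 − 0.7) / (39 + 15) kΩ = 10.3 / 54 = 0.191 mA.

I ≈ 0.19 mA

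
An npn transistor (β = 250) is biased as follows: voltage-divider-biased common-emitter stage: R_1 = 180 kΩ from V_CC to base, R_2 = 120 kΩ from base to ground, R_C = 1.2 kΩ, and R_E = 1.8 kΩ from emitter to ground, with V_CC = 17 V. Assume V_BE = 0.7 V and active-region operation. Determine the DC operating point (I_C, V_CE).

I_C ≈ 2.9 mA, V_CE ≈ 8.2 V

Thevenize the base divider: V_Th = V_CC·R_2/(R_1+R_2) = 17×120/300 = 6.8 V, R_Th = R_1‖R_2 = 72 kΩ.
Base-emitter loop: V_Th = I_B·R_Th + V_BE + (β+1)I_B·R_E, so I_B = (6.8 − 0.7) / (72 + 251×1.8) = 0.0116 mA.
I_C = β·I_B = 250×0.0116 = 2.91 mA, and I_E = (β+1)I_B = 2.92 mA.
V_CE = V_CC − I_C·R_C − I_E·R_E = 17 − 2.91×1.2 − 2.92×1.8 = 8.24 V.
V_CE = 8.24 V > 0.2 V confirms active-region operation.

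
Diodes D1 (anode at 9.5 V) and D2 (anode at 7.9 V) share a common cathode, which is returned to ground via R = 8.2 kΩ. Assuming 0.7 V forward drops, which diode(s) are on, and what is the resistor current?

Assume both conduct. Then node N would need to be at both 9.5−0.7 = 8.8 V and 7.9−0.7 = 7.2 V, which is impossible.
Assume only D1 conducts: V_N = 9.5 − 0.7 = 8.8 V, so I_R = 8.8/8.2 = 1.07 mA.
Check D2: its anode-to-cathode voltage is 7.9 − 8.8 = -0.9 V < 0.7 V, so it is off. The assumption is consistent.

Only D1 conducts; I_R ≈ 1.1 mA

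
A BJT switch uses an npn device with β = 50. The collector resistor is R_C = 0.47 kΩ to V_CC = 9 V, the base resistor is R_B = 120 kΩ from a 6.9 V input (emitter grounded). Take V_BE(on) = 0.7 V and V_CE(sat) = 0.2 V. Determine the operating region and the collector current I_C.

active; I_C ≈ 2.6 mA

Assume active. Base-emitter loop: I_B = (V_BB − V_BE)/R_B = (6.9 − 0.7)/120 = 0.0517 mA.
I_C = β·I_B = 50×0.0517 = 2.58 mA.
V_CE = V_CC − I_C·R_C = 9 − 2.58×0.47 = 7.79 V > V_CE(sat), so the active-region assumption holds.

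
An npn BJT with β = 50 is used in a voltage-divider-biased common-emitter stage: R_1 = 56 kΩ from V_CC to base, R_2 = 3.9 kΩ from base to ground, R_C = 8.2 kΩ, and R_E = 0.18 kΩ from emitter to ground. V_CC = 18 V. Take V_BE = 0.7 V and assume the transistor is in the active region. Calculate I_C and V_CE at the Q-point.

I_C ≈ 1.8 mA, V_CE ≈ 2.6 V

Thevenize the base divider: V_Th = V_CC·R_2/(R_1+R_2) = 18×3.9/59.9 = 1.17 V, R_Th = R_1‖R_2 = 3.65 kΩ.
Base-emitter loop: V_Th = I_B·R_Th + V_BE + (β+1)I_B·R_E, so I_B = (1.17 − 0.7) / (3.65 + 51×0.18) = 0.0368 mA.
I_C = β·I_B = 50×0.0368 = 1.84 mA, and I_E = (β+1)I_B = 1.88 mA.
V_CE = V_CC − I_C·R_C − I_E·R_E = 18 − 1.84×8.2 − 1.88×0.18 = 2.58 V.
V_CE = 2.58 V > 0.2 V confirms active-region operation.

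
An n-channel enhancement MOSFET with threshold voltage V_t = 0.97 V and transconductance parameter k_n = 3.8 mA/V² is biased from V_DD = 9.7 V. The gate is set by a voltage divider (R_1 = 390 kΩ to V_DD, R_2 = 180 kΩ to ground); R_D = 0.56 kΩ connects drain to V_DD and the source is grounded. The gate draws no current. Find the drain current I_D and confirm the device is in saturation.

I_D ≈ 8.3 mA

V_G = V_DD·R_2/(R_1+R_2) = 9.7×180/570 = 3.06 V. With the source grounded, V_GS = V_G = 3.06 V.
Assume saturation: I_D = (k_n/2)(V_GS − V_t)² = (3.8/2)×(3.06 − 0.97)² = 1.9×2.09² = 8.32 mA.
V_DS = V_DD − I_D·R_D = 9.7 − 8.32×0.56 = 5.04 V.
Saturation requires V_DS ≥ V_GS − V_t = 2.09 V; 5.04 ≥ 2.09 ✓.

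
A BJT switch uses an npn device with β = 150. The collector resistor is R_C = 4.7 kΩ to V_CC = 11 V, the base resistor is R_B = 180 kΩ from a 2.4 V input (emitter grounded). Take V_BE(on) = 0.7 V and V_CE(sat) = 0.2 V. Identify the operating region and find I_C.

Assume active. Base-emitter loop: I_B = (V_BB − V_BE)/R_B = (2.4 − 0.7)/180 = 0.00944 mA.
I_C = β·I_B = 150×0.00944 = 1.42 mA.
V_CE = V_CC − I_C·R_C = 11 − 1.42×4.7 = 4.34 V > V_CE(sat), so the active-region assumption holds.

active; I_C ≈ 1.4 mA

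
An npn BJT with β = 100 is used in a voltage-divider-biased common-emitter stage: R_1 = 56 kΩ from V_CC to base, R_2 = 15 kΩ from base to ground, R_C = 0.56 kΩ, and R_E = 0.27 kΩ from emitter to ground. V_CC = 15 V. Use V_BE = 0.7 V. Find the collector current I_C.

Thevenize the base divider: V_Th = V_CC·R_2/(R_1+R_2) = 15×15/71 = 3.17 V, R_Th = R_1‖R_2 = 11.8 kΩ.
Base-emitter loop: V_Th = I_B·R_Th + V_BE + (β+1)I_B·R_E, so I_B = (3.17 − 0.7) / (11.8 + 101×0.27) = 0.0631 mA.
I_C = β·I_B = 100×0.0631 = 6.31 mA, and I_E = (β+1)I_B = 6.38 mA.
V_CE = V_CC − I_C·R_C − I_E·R_E = 15 − 6.31×0.56 − 6.38×0.27 = 9.74 V.
V_CE = 9.74 V > 0.2 V confirms active-region operation.

I_C ≈ 6.3 mA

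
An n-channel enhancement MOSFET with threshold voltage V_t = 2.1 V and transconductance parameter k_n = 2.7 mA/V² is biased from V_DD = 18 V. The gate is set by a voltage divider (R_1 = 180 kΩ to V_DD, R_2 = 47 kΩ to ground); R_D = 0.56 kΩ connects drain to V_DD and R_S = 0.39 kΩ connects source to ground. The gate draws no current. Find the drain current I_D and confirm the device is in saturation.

I_D ≈ 1.5 mA

V_G = V_DD·R_2/(R_1+R_2) = 18×47/227 = 3.73 V.
Assume saturation: I_D = (k_n/2)(V_GS − V_t)² with V_GS = V_G − I_D·R_S = 3.73 − 0.39·I_D.
Substituting gives 0.205·I_D² − 2.71·I_D + 3.57 = 0, with roots I_D = 1.48 or 11.7 mA.
The root I_D = 11.7 mA gives V_GS = -0.848 V ≤ V_t, so take I_D = 1.48 mA.
Then V_GS = 3.15 V and V_DS = V_DD − I_D(R_D+R_S) = 18 − 1.48×0.95 = 16.6 V.
Saturation requires V_DS ≥ V_GS − V_t = 1.05 V; 16.6 ≥ 1.05 ✓.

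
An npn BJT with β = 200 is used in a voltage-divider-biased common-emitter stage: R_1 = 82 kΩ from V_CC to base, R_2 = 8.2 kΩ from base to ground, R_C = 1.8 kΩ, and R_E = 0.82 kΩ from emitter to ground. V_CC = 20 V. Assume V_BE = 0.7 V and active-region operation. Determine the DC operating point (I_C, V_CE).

Thevenize the base divider: V_Th = V_CC·R_2/(R_1+R_2) = 20×8.2/90.2 = 1.82 V, R_Th = R_1‖R_2 = 7.45 kΩ.
Base-emitter loop: V_Th = I_B·R_Th + V_BE + (β+1)I_B·R_E, so I_B = (1.82 − 0.7) / (7.45 + 201×0.82) = 0.00649 mA.
I_C = β·I_B = 200×0.00649 = 1.3 mA, and I_E = (β+1)I_B = 1.3 mA.
V_CE = V_CC − I_C·R_C − I_E·R_E = 20 − 1.3×1.8 − 1.3×0.82 = 16.6 V.
V_CE = 16.6 V > 0.2 V confirms active-region operation.

I_C ≈ 1.3 mA, V_CE ≈ 17 V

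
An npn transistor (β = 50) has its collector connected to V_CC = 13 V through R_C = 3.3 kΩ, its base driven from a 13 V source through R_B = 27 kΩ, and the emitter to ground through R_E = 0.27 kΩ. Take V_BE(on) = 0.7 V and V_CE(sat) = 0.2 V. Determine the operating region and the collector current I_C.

saturation; I_C ≈ 3.6 mA

Assume active: I_B = (13 − 0.7)/(27 + 51×0.27) = 0.302 mA, I_C = β·I_B = 15.1 mA.
Then V_CE = 13 − 15.1×3.3 − 15.4×0.27 = -40.9 V < 0.2 V — the active assumption fails.
Re-solve with V_CE = 0.2 V. KCL at the emitter: V_E/R_E = (V_BB−0.7−V_E)/R_B + (V_CC−0.2−V_E)/R_C, giving V_E = 1.07 V.
I_C = (V_CC − 0.2 − V_E)/R_C = (12.8 − 1.07)/3.3 = 3.55 mA.
Check: I_B = (12.3 − 1.07)/27 = 0.416 mA, and β·I_B = 20.8 mA > I_C, confirming saturation.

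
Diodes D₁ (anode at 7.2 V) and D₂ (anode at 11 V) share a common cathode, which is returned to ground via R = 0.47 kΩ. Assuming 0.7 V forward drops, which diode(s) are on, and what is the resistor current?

Only D₂ conducts; I_R ≈ 22 mA

Assume both conduct. Then node N would need to be at both 7.2−0.7 = 6.5 V and 11−0.7 = 10.3 V, which is impossible.
Assume only D₂ conducts: V_N = 11 − 0.7 = 10.3 V, so I_R = 10.3/0.47 = 21.9 mA.
Check D₁: its anode-to-cathode voltage is 7.2 − 10.3 = -3.1 V < 0.7 V, so it is off. The assumption is consistent.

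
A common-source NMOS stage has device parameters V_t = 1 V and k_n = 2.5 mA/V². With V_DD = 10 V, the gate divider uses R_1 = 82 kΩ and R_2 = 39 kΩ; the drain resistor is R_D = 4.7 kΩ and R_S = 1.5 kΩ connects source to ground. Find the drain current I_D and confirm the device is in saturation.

I_D ≈ 0.91 mA

V_G = V_DD·R_2/(R_1+R_2) = 10×39/121 = 3.22 V.
Assume saturation: I_D = (k_n/2)(V_GS − V_t)² with V_GS = V_G − I_D·R_S = 3.22 − 1.5·I_D.
Substituting gives 2.81·I_D² − 9.34·I_D + 6.18 = 0, with roots I_D = 0.912 or 2.41 mA.
The root I_D = 2.41 mA gives V_GS = -0.388 V ≤ V_t, so take I_D = 0.912 mA.
Then V_GS = 1.85 V and V_DS = V_DD − I_D(R_D+R_S) = 10 − 0.912×6.2 = 4.34 V.
Saturation requires V_DS ≥ V_GS − V_t = 0.854 V; 4.34 ≥ 0.854 ✓.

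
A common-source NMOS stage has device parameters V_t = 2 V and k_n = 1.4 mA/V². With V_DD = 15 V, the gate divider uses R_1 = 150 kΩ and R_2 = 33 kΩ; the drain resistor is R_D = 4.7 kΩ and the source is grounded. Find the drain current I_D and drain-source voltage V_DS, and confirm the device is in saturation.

V_G = V_DD·R_2/(R_1+R_2) = 15×33/183 = 2.7 V. With the source grounded, V_GS = V_G = 2.7 V.
Assume saturation: I_D = (k_n/2)(V_GS − V_t)² = (1.4/2)×(2.7 − 2)² = 0.7×0.705² = 0.348 mA.
V_DS = V_DD − I_D·R_D = 15 − 0.348×4.7 = 13.4 V.
Saturation requires V_DS ≥ V_GS − V_t = 0.705 V; 13.4 ≥ 0.705 ✓.

I_D ≈ 0.35 mA, V_DS ≈ 13 V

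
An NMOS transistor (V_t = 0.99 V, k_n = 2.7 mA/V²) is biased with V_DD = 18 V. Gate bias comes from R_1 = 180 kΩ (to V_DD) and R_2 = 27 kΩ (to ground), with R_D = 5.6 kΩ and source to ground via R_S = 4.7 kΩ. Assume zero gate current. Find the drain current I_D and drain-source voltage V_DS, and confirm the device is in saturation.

V_G = V_DD·R_2/(R_1+R_2) = 18×27/207 = 2.35 V.
Assume saturation: I_D = (k_n/2)(V_GS − V_t)² with V_GS = V_G − I_D·R_S = 2.35 − 4.7·I_D.
Substituting gives 29.8·I_D² − 18.2·I_D + 2.49 = 0, with roots I_D = 0.206 or 0.406 mA.
The root I_D = 0.406 mA gives V_GS = 0.442 V ≤ V_t, so take I_D = 0.206 mA.
Then V_GS = 1.38 V and V_DS = V_DD − I_D(R_D+R_S) = 18 − 0.206×10.3 = 15.9 V.
Saturation requires V_DS ≥ V_GS − V_t = 0.39 V; 15.9 ≥ 0.39 ✓.

I_D ≈ 0.21 mA, V_DS ≈ 16 V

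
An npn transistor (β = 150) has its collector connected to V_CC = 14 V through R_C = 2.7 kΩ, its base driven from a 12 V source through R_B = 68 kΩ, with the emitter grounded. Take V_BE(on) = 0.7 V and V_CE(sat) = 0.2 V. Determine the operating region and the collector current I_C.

Assume active: I_B = (12 − 0.7)/68 = 0.166 mA, giving I_C = β·I_B = 24.9 mA.
But then V_CE = 14 − 24.9×2.7 = -53.3 V < V_CE(sat) = 0.2 V — impossible in the active region.
So the transistor is saturated. With V_CE = 0.2 V, I_C = (V_CC − 0.2)/R_C = 13.8/2.7 = 5.11 mA.
Check: β·I_B = 24.9 mA > I_C = 5.11 mA, confirming saturation.

saturation; I_C ≈ 5.1 mA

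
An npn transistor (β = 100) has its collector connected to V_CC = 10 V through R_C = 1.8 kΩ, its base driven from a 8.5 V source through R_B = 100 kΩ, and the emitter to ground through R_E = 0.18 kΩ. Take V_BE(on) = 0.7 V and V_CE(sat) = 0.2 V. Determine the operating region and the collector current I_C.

Assume active: I_B = (8.5 − 0.7)/(100 + 101×0.18) = 0.066 mA, I_C = β·I_B = 6.6 mA.
Then V_CE = 10 − 6.6×1.8 − 6.67×0.18 = -3.08 V < 0.2 V — the active assumption fails.
Re-solve with V_CE = 0.2 V. KCL at the emitter: V_E/R_E = (V_BB−0.7−V_E)/R_B + (V_CC−0.2−V_E)/R_C, giving V_E = 0.902 V.
I_C = (V_CC − 0.2 − V_E)/R_C = (9.8 − 0.902)/1.8 = 4.94 mA.
Check: I_B = (7.8 − 0.902)/100 = 0.069 mA, and β·I_B = 6.9 mA > I_C, confirming saturation.

saturation; I_C ≈ 4.9 mA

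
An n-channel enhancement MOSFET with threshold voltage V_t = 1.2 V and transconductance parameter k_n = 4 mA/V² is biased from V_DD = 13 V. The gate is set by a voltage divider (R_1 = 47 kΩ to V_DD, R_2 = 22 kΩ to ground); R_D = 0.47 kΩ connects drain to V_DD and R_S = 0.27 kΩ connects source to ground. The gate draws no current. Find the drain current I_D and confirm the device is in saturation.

I_D ≈ 5 mA

V_G = V_DD·R_2/(R_1+R_2) = 13×22/69 = 4.14 V.
Assume saturation: I_D = (k_n/2)(V_GS − V_t)² with V_GS = V_G − I_D·R_S = 4.14 − 0.27·I_D.
Substituting gives 0.146·I_D² − 4.18·I_D + 17.3 = 0, with roots I_D = 5.03 or 23.6 mA.
The root I_D = 23.6 mA gives V_GS = -2.24 V ≤ V_t, so take I_D = 5.03 mA.
Then V_GS = 2.79 V and V_DS = V_DD − I_D(R_D+R_S) = 13 − 5.03×0.74 = 9.28 V.
Saturation requires V_DS ≥ V_GS − V_t = 1.59 V; 9.28 ≥ 1.59 ✓.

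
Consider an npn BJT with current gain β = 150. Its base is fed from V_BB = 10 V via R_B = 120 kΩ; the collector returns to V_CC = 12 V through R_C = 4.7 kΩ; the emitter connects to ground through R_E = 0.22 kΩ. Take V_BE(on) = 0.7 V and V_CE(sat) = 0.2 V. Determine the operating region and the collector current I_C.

Assume active: I_B = (10 − 0.7)/(120 + 151×0.22) = 0.0607 mA, I_C = β·I_B = 9.1 mA.
Then V_CE = 12 − 9.1×4.7 − 9.17×0.22 = -32.8 V < 0.2 V — the active assumption fails.
Re-solve with V_CE = 0.2 V. KCL at the emitter: V_E/R_E = (V_BB−0.7−V_E)/R_B + (V_CC−0.2−V_E)/R_C, giving V_E = 0.543 V.
I_C = (V_CC − 0.2 − V_E)/R_C = (11.8 − 0.543)/4.7 = 2.4 mA.
Check: I_B = (9.3 − 0.543)/120 = 0.073 mA, and β·I_B = 10.9 mA > I_C, confirming saturation.

saturation; I_C ≈ 2.4 mA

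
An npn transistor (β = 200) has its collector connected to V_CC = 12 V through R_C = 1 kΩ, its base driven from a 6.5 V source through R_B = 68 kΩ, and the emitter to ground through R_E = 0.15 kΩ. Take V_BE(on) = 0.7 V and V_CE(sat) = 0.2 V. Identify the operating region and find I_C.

saturation; I_C ≈ 10 mA

Assume active: I_B = (6.5 − 0.7)/(68 + 201×0.15) = 0.0591 mA, I_C = β·I_B = 11.8 mA.
Then V_CE = 12 − 11.8×1 − 11.9×0.15 = -1.6 V < 0.2 V — the active assumption fails.
Re-solve with V_CE = 0.2 V. KCL at the emitter: V_E/R_E = (V_BB−0.7−V_E)/R_B + (V_CC−0.2−V_E)/R_C, giving V_E = 1.55 V.
I_C = (V_CC − 0.2 − V_E)/R_C = (11.8 − 1.55)/1 = 10.3 mA.
Check: I_B = (5.8 − 1.55)/68 = 0.0625 mA, and β·I_B = 12.5 mA > I_C, confirming saturation.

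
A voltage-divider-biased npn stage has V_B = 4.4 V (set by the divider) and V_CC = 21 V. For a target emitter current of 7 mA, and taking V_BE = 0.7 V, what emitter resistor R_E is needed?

R_E ≈ 0.53 kΩ

V_E = V_B − V_BE = 4.4 − 0.7 = 3.7 V.
R_E = V_E / I_E = 3.7 / 7 = 0.529 kΩ.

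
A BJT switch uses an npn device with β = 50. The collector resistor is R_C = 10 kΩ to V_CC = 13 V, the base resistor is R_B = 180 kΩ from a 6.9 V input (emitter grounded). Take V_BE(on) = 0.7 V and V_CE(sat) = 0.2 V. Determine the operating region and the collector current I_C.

Assume active: I_B = (6.9 − 0.7)/180 = 0.0344 mA, giving I_C = β·I_B = 1.72 mA.
But then V_CE = 13 − 1.72×10 = -4.22 V < V_CE(sat) = 0.2 V — impossible in the active region.
So the transistor is saturated. With V_CE = 0.2 V, I_C = (V_CC − 0.2)/R_C = 12.8/10 = 1.28 mA.
Check: β·I_B = 1.72 mA > I_C = 1.28 mA, confirming saturation.

saturation; I_C ≈ 1.3 mA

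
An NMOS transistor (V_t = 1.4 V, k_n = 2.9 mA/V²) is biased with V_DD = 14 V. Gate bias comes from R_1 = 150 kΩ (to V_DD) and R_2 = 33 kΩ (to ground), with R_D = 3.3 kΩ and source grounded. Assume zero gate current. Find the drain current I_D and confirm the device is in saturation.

V_G = V_DD·R_2/(R_1+R_2) = 14×33/183 = 2.52 V. With the source grounded, V_GS = V_G = 2.52 V.
Assume saturation: I_D = (k_n/2)(V_GS − V_t)² = (2.9/2)×(2.52 − 1.4)² = 1.45×1.12² = 1.83 mA.
V_DS = V_DD − I_D·R_D = 14 − 1.83×3.3 = 7.95 V.
Saturation requires V_DS ≥ V_GS − V_t = 1.12 V; 7.95 ≥ 1.12 ✓.

I_D ≈ 1.8 mA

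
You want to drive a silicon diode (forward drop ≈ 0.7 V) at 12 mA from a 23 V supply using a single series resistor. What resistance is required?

The resistor drops V_S − V_D = 23 − 0.7 = 22.3 V at 12 mA.
R = 22.3 V / 12 mA = 1.86 kΩ.

R ≈ 1.9 kΩ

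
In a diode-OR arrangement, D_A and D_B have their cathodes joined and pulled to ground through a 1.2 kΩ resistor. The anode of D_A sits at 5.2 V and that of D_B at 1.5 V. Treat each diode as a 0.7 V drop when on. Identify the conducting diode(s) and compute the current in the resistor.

Only D_A conducts; I_R ≈ 3.8 mA

Assume both conduct. Then node N would need to be at both 5.2−0.7 = 4.5 V and 1.5−0.7 = 0.8 V, which is impossible.
Assume only D_A conducts: V_N = 5.2 − 0.7 = 4.5 V, so I_R = 4.5/1.2 = 3.75 mA.
Check D_B: its anode-to-cathode voltage is 1.5 − 4.5 = -3 V < 0.7 V, so it is off. The assumption is consistent.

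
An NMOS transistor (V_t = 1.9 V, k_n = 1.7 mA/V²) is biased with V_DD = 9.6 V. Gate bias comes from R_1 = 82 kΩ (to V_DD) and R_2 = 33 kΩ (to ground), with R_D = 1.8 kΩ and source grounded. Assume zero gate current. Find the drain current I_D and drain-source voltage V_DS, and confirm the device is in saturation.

V_G = V_DD·R_2/(R_1+R_2) = 9.6×33/115 = 2.75 V. With the source grounded, V_GS = V_G = 2.75 V.
Assume saturation: I_D = (k_n/2)(V_GS − V_t)² = (1.7/2)×(2.75 − 1.9)² = 0.85×0.855² = 0.621 mA.
V_DS = V_DD − I_D·R_D = 9.6 − 0.621×1.8 = 8.48 V.
Saturation requires V_DS ≥ V_GS − V_t = 0.855 V; 8.48 ≥ 0.855 ✓.

I_D ≈ 0.62 mA, V_DS ≈ 8.5 V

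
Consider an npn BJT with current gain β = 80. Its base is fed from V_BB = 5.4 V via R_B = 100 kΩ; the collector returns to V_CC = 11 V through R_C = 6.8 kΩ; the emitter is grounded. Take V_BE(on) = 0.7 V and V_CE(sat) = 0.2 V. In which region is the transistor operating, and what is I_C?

Assume active: I_B = (5.4 − 0.7)/100 = 0.047 mA, giving I_C = β·I_B = 3.76 mA.
But then V_CE = 11 − 3.76×6.8 = -14.6 V < V_CE(sat) = 0.2 V — impossible in the active region.
So the transistor is saturated. With V_CE = 0.2 V, I_C = (V_CC − 0.2)/R_C = 10.8/6.8 = 1.59 mA.
Check: β·I_B = 3.76 mA > I_C = 1.59 mA, confirming saturation.

saturation; I_C ≈ 1.6 mA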